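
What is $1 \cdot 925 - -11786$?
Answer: $12711$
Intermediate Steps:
$1 \cdot 925 - -11786 = 925 + 11786 = 12711$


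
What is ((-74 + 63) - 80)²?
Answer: 8281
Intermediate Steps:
((-74 + 63) - 80)² = (-11 - 80)² = (-91)² = 8281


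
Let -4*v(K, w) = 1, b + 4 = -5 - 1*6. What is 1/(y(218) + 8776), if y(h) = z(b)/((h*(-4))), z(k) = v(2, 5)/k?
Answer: 52320/459160319 ≈ 0.00011395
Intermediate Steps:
b = -15 (b = -4 + (-5 - 1*6) = -4 + (-5 - 6) = -4 - 11 = -15)
v(K, w) = -¼ (v(K, w) = -¼*1 = -¼)
z(k) = -1/(4*k)
y(h) = -1/(240*h) (y(h) = (-¼/(-15))/((h*(-4))) = (-¼*(-1/15))/((-4*h)) = (-1/(4*h))/60 = -1/(240*h))
1/(y(218) + 8776) = 1/(-1/240/218 + 8776) = 1/(-1/240*1/218 + 8776) = 1/(-1/52320 + 8776) = 1/(459160319/52320) = 52320/459160319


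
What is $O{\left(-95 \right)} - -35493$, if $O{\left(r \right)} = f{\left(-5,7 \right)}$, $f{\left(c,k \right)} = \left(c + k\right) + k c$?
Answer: $35460$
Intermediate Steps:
$f{\left(c,k \right)} = c + k + c k$ ($f{\left(c,k \right)} = \left(c + k\right) + c k = c + k + c k$)
$O{\left(r \right)} = -33$ ($O{\left(r \right)} = -5 + 7 - 35 = -33$)
$O{\left(-95 \right)} - -35493 = -33 - -35493 = -33 + 35493 = 35460$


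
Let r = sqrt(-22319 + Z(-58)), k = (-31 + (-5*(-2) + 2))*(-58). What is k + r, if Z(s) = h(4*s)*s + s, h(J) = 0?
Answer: 1102 + I*sqrt(22377) ≈ 1102.0 + 149.59*I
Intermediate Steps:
Z(s) = s (Z(s) = 0*s + s = 0 + s = s)
k = 1102 (k = (-31 + (10 + 2))*(-58) = (-31 + 12)*(-58) = -19*(-58) = 1102)
r = I*sqrt(22377) (r = sqrt(-22319 - 58) = sqrt(-22377) = I*sqrt(22377) ≈ 149.59*I)
k + r = 1102 + I*sqrt(22377)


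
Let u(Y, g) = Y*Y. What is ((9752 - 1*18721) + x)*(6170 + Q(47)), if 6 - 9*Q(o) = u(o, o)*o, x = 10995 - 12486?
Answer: 505082020/9 ≈ 5.6120e+7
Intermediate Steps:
x = -1491
u(Y, g) = Y²
Q(o) = ⅔ - o³/9 (Q(o) = ⅔ - o²*o/9 = ⅔ - o³/9)
((9752 - 1*18721) + x)*(6170 + Q(47)) = ((9752 - 1*18721) - 1491)*(6170 + (⅔ - ⅑*47³)) = ((9752 - 18721) - 1491)*(6170 + (⅔ - ⅑*103823)) = (-8969 - 1491)*(6170 + (⅔ - 103823/9)) = -10460*(6170 - 103817/9) = -10460*(-48287/9) = 505082020/9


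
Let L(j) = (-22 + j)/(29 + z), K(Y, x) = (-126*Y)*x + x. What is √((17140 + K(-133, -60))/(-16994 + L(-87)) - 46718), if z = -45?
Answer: 3*I*√15319458707182/54359 ≈ 216.01*I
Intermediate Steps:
K(Y, x) = x - 126*Y*x (K(Y, x) = -126*Y*x + x = x - 126*Y*x)
L(j) = 11/8 - j/16 (L(j) = (-22 + j)/(29 - 45) = (-22 + j)/(-16) = (-22 + j)*(-1/16) = 11/8 - j/16)
√((17140 + K(-133, -60))/(-16994 + L(-87)) - 46718) = √((17140 - 60*(1 - 126*(-133)))/(-16994 + (11/8 - 1/16*(-87))) - 46718) = √((17140 - 60*(1 + 16758))/(-16994 + (11/8 + 87/16)) - 46718) = √((17140 - 60*16759)/(-16994 + 109/16) - 46718) = √((17140 - 1005540)/(-271795/16) - 46718) = √(-988400*(-16/271795) - 46718) = √(3162880/54359 - 46718) = √(-2536380882/54359) = 3*I*√15319458707182/54359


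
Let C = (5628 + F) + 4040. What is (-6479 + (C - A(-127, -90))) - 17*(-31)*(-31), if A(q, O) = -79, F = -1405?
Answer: -14474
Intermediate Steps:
C = 8263 (C = (5628 - 1405) + 4040 = 4223 + 4040 = 8263)
(-6479 + (C - A(-127, -90))) - 17*(-31)*(-31) = (-6479 + (8263 - 1*(-79))) - 17*(-31)*(-31) = (-6479 + (8263 + 79)) + 527*(-31) = (-6479 + 8342) - 16337 = 1863 - 16337 = -14474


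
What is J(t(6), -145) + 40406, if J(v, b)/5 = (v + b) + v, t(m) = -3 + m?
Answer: 39711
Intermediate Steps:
J(v, b) = 5*b + 10*v (J(v, b) = 5*((v + b) + v) = 5*((b + v) + v) = 5*(b + 2*v) = 5*b + 10*v)
J(t(6), -145) + 40406 = (5*(-145) + 10*(-3 + 6)) + 40406 = (-725 + 10*3) + 40406 = (-725 + 30) + 40406 = -695 + 40406 = 39711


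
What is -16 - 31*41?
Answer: -1287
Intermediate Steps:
-16 - 31*41 = -16 - 1271 = -1287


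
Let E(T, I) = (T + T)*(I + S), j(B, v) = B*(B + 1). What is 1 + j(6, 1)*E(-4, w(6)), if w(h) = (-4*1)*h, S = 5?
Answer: 6385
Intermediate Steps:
j(B, v) = B*(1 + B)
w(h) = -4*h
E(T, I) = 2*T*(5 + I) (E(T, I) = (T + T)*(I + 5) = (2*T)*(5 + I) = 2*T*(5 + I))
1 + j(6, 1)*E(-4, w(6)) = 1 + (6*(1 + 6))*(2*(-4)*(5 - 4*6)) = 1 + (6*7)*(2*(-4)*(5 - 24)) = 1 + 42*(2*(-4)*(-19)) = 1 + 42*152 = 1 + 6384 = 6385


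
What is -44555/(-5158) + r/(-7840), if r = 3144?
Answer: 20818403/2527420 ≈ 8.2370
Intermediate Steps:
-44555/(-5158) + r/(-7840) = -44555/(-5158) + 3144/(-7840) = -44555*(-1/5158) + 3144*(-1/7840) = 44555/5158 - 393/980 = 20818403/2527420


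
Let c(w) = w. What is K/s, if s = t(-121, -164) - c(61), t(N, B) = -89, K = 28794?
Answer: -4799/25 ≈ -191.96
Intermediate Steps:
s = -150 (s = -89 - 1*61 = -89 - 61 = -150)
K/s = 28794/(-150) = 28794*(-1/150) = -4799/25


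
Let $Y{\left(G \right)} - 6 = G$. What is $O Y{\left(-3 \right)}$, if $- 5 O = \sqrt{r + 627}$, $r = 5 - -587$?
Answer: $- \frac{3 \sqrt{1219}}{5} \approx -20.949$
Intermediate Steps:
$Y{\left(G \right)} = 6 + G$
$r = 592$ ($r = 5 + 587 = 592$)
$O = - \frac{\sqrt{1219}}{5}$ ($O = - \frac{\sqrt{592 + 627}}{5} = - \frac{\sqrt{1219}}{5} \approx -6.9828$)
$O Y{\left(-3 \right)} = - \frac{\sqrt{1219}}{5} \left(6 - 3\right) = - \frac{\sqrt{1219}}{5} \cdot 3 = - \frac{3 \sqrt{1219}}{5}$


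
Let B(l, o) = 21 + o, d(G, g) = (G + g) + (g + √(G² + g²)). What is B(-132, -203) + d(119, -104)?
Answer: -271 + √24977 ≈ -112.96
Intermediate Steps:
d(G, g) = G + √(G² + g²) + 2*g
B(-132, -203) + d(119, -104) = (21 - 203) + (119 + √(119² + (-104)²) + 2*(-104)) = -182 + (119 + √(14161 + 10816) - 208) = -182 + (119 + √24977 - 208) = -182 + (-89 + √24977) = -271 + √24977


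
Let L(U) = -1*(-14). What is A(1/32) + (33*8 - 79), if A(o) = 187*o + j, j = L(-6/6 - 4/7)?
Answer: 6555/32 ≈ 204.84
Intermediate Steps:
L(U) = 14
j = 14
A(o) = 14 + 187*o (A(o) = 187*o + 14 = 14 + 187*o)
A(1/32) + (33*8 - 79) = (14 + 187/32) + (33*8 - 79) = (14 + 187*(1/32)) + (264 - 79) = (14 + 187/32) + 185 = 635/32 + 185 = 6555/32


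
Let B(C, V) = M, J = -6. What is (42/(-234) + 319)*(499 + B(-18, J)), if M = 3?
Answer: 6241868/39 ≈ 1.6005e+5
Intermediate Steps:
B(C, V) = 3
(42/(-234) + 319)*(499 + B(-18, J)) = (42/(-234) + 319)*(499 + 3) = (42*(-1/234) + 319)*502 = (-7/39 + 319)*502 = (12434/39)*502 = 6241868/39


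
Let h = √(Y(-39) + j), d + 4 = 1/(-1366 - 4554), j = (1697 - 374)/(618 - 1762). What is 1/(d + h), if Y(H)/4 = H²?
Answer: 20047387360/30404799822577 + 26284800*√221134342/30404799822577 ≈ 0.013515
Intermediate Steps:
j = -1323/1144 (j = 1323/(-1144) = 1323*(-1/1144) = -1323/1144 ≈ -1.1565)
Y(H) = 4*H²
d = -23681/5920 (d = -4 + 1/(-1366 - 4554) = -4 + 1/(-5920) = -4 - 1/5920 = -23681/5920 ≈ -4.0002)
h = 3*√221134342/572 (h = √(4*(-39)² - 1323/1144) = √(4*1521 - 1323/1144) = √(6084 - 1323/1144) = √(6958773/1144) = 3*√221134342/572 ≈ 77.993)
1/(d + h) = 1/(-23681/5920 + 3*√221134342/572)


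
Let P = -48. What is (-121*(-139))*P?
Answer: -807312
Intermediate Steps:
(-121*(-139))*P = -121*(-139)*(-48) = 16819*(-48) = -807312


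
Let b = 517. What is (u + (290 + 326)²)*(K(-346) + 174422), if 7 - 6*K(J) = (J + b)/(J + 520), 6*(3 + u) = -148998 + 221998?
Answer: 71313007287095/1044 ≈ 6.8307e+10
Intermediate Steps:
u = 36491/3 (u = -3 + (-148998 + 221998)/6 = -3 + (⅙)*73000 = -3 + 36500/3 = 36491/3 ≈ 12164.)
K(J) = 7/6 - (517 + J)/(6*(520 + J)) (K(J) = 7/6 - (J + 517)/(6*(J + 520)) = 7/6 - (517 + J)/(6*(520 + J)))
(u + (290 + 326)²)*(K(-346) + 174422) = (36491/3 + (290 + 326)²)*((1041/2 - 346)/(520 - 346) + 174422) = (36491/3 + 616²)*((349/2)/174 + 174422) = (36491/3 + 379456)*((1/174)*(349/2) + 174422) = 1174859*(349/348 + 174422)/3 = (1174859/3)*(60699205/348) = 71313007287095/1044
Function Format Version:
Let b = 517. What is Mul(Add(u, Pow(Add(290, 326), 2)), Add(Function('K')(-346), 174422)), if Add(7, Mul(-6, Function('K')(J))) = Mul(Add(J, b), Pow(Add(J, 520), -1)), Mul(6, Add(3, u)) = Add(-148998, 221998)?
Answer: Rational(71313007287095, 1044) ≈ 6.8307e+10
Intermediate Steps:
u = Rational(36491, 3) (u = Add(-3, Mul(Rational(1, 6), Add(-148998, 221998))) = Add(-3, Mul(Rational(1, 6), 73000)) = Add(-3, Rational(36500, 3)) = Rational(36491, 3) ≈ 12164.)
Function('K')(J) = Add(Rational(7, 6), Mul(Rational(-1, 6), Pow(Add(520, J), -1), Add(517, J))) (Function('K')(J) = Add(Rational(7, 6), Mul(Rational(-1, 6), Mul(Add(J, 517), Pow(Add(J, 520), -1)))) = Add(Rational(7, 6), Mul(Rational(-1, 6), Mul(Add(517, J), Pow(Add(520, J), -1)))) = Add(Rational(7, 6), Mul(Rational(-1, 6), Mul(Pow(Add(520, J), -1), Add(517, J)))) = Add(Rational(7, 6), Mul(Rational(-1, 6), Pow(Add(520, J), -1), Add(517, J))))
Mul(Add(u, Pow(Add(290, 326), 2)), Add(Function('K')(-346), 174422)) = Mul(Add(Rational(36491, 3), Pow(Add(290, 326), 2)), Add(Mul(Pow(Add(520, -346), -1), Add(Rational(1041, 2), -346)), 174422)) = Mul(Add(Rational(36491, 3), Pow(616, 2)), Add(Mul(Pow(174, -1), Rational(349, 2)), 174422)) = Mul(Add(Rational(36491, 3), 379456), Add(Mul(Rational(1, 174), Rational(349, 2)), 174422)) = Mul(Rational(1174859, 3), Add(Rational(349, 348), 174422)) = Mul(Rational(1174859, 3), Rational(60699205, 348)) = Rational(71313007287095, 1044)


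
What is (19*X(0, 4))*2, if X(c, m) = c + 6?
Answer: 228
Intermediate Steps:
X(c, m) = 6 + c
(19*X(0, 4))*2 = (19*(6 + 0))*2 = (19*6)*2 = 114*2 = 228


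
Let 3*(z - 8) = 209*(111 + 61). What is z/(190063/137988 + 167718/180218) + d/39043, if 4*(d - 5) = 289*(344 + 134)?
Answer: 11643939632624884167/2240905980942074 ≈ 5196.1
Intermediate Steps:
d = 69081/2 (d = 5 + (289*(344 + 134))/4 = 5 + (289*478)/4 = 5 + (1/4)*138142 = 5 + 69071/2 = 69081/2 ≈ 34541.)
z = 35972/3 (z = 8 + (209*(111 + 61))/3 = 8 + (209*172)/3 = 8 + (1/3)*35948 = 8 + 35948/3 = 35972/3 ≈ 11991.)
z/(190063/137988 + 167718/180218) + d/39043 = 35972/(3*(190063/137988 + 167718/180218)) + (69081/2)/39043 = 35972/(3*(190063*(1/137988) + 167718*(1/180218))) + (69081/2)*(1/39043) = 35972/(3*(190063/137988 + 83859/90109)) + 69081/78086 = 35972/(3*(28697922559/12433960692)) + 69081/78086 = (35972/3)*(12433960692/28697922559) + 69081/78086 = 149091478004208/28697922559 + 69081/78086 = 11643939632624884167/2240905980942074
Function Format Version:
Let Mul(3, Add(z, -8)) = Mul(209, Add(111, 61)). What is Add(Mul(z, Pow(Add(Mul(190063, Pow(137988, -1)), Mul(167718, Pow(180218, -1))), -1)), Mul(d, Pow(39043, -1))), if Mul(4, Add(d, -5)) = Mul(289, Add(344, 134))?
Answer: Rational(11643939632624884167, 2240905980942074) ≈ 5196.1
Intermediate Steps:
d = Rational(69081, 2) (d = Add(5, Mul(Rational(1, 4), Mul(289, Add(344, 134)))) = Add(5, Mul(Rational(1, 4), Mul(289, 478))) = Add(5, Mul(Rational(1, 4), 138142)) = Add(5, Rational(69071, 2)) = Rational(69081, 2) ≈ 34541.)
z = Rational(35972, 3) (z = Add(8, Mul(Rational(1, 3), Mul(209, Add(111, 61)))) = Add(8, Mul(Rational(1, 3), Mul(209, 172))) = Add(8, Mul(Rational(1, 3), 35948)) = Add(8, Rational(35948, 3)) = Rational(35972, 3) ≈ 11991.)
Add(Mul(z, Pow(Add(Mul(190063, Pow(137988, -1)), Mul(167718, Pow(180218, -1))), -1)), Mul(d, Pow(39043, -1))) = Add(Mul(Rational(35972, 3), Pow(Add(Mul(190063, Pow(137988, -1)), Mul(167718, Pow(180218, -1))), -1)), Mul(Rational(69081, 2), Pow(39043, -1))) = Add(Mul(Rational(35972, 3), Pow(Add(Mul(190063, Rational(1, 137988)), Mul(167718, Rational(1, 180218))), -1)), Mul(Rational(69081, 2), Rational(1, 39043))) = Add(Mul(Rational(35972, 3), Pow(Add(Rational(190063, 137988), Rational(83859, 90109)), -1)), Rational(69081, 78086)) = Add(Mul(Rational(35972, 3), Pow(Rational(28697922559, 12433960692), -1)), Rational(69081, 78086)) = Add(Mul(Rational(35972, 3), Rational(12433960692, 28697922559)), Rational(69081, 78086)) = Add(Rational(149091478004208, 28697922559), Rational(69081, 78086)) = Rational(11643939632624884167, 2240905980942074)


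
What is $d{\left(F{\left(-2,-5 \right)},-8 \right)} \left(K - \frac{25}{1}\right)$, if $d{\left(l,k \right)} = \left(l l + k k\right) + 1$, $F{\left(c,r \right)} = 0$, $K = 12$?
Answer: $-845$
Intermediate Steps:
$d{\left(l,k \right)} = 1 + k^{2} + l^{2}$ ($d{\left(l,k \right)} = \left(l^{2} + k^{2}\right) + 1 = \left(k^{2} + l^{2}\right) + 1 = 1 + k^{2} + l^{2}$)
$d{\left(F{\left(-2,-5 \right)},-8 \right)} \left(K - \frac{25}{1}\right) = \left(1 + \left(-8\right)^{2} + 0^{2}\right) \left(12 - \frac{25}{1}\right) = \left(1 + 64 + 0\right) \left(12 - 25\right) = 65 \left(12 - 25\right) = 65 \left(-13\right) = -845$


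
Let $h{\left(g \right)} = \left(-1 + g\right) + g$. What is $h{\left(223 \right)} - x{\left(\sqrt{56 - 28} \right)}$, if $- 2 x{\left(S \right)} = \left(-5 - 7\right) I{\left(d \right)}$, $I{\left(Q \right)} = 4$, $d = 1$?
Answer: $421$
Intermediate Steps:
$h{\left(g \right)} = -1 + 2 g$
$x{\left(S \right)} = 24$ ($x{\left(S \right)} = - \frac{\left(-5 - 7\right) 4}{2} = - \frac{\left(-12\right) 4}{2} = \left(- \frac{1}{2}\right) \left(-48\right) = 24$)
$h{\left(223 \right)} - x{\left(\sqrt{56 - 28} \right)} = \left(-1 + 2 \cdot 223\right) - 24 = \left(-1 + 446\right) - 24 = 445 - 24 = 421$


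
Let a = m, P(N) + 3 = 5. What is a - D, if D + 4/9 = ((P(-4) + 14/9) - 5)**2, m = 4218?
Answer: 341525/81 ≈ 4216.4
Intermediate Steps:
P(N) = 2 (P(N) = -3 + 5 = 2)
D = 133/81 (D = -4/9 + ((2 + 14/9) - 5)**2 = -4/9 + (32/9 - 5)**2 = -4/9 + (-13/9)**2 = -4/9 + 169/81 = 133/81 ≈ 1.6420)
a = 4218
a - D = 4218 - 1*133/81 = 4218 - 133/81 = 341525/81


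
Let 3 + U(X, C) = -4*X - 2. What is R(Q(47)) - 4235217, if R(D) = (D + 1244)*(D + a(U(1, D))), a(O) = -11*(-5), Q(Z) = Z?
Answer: -4103535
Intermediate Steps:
U(X, C) = -5 - 4*X (U(X, C) = -3 + (-4*X - 2) = -3 + (-2 - 4*X) = -5 - 4*X)
a(O) = 55
R(D) = (55 + D)*(1244 + D) (R(D) = (D + 1244)*(D + 55) = (1244 + D)*(55 + D) = (55 + D)*(1244 + D))
R(Q(47)) - 4235217 = (68420 + 47² + 1299*47) - 4235217 = (68420 + 2209 + 61053) - 4235217 = 131682 - 4235217 = -4103535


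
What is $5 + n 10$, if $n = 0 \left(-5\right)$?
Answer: $5$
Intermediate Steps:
$n = 0$
$5 + n 10 = 5 + 0 \cdot 10 = 5 + 0 = 5$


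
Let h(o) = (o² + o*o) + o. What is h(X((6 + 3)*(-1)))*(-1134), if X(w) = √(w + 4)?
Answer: 11340 - 1134*I*√5 ≈ 11340.0 - 2535.7*I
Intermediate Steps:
X(w) = √(4 + w)
h(o) = o + 2*o² (h(o) = (o² + o²) + o = 2*o² + o = o + 2*o²)
h(X((6 + 3)*(-1)))*(-1134) = (√(4 + (6 + 3)*(-1))*(1 + 2*√(4 + (6 + 3)*(-1))))*(-1134) = (√(4 + 9*(-1))*(1 + 2*√(4 + 9*(-1))))*(-1134) = (√(4 - 9)*(1 + 2*√(4 - 9)))*(-1134) = (√(-5)*(1 + 2*√(-5)))*(-1134) = ((I*√5)*(1 + 2*(I*√5)))*(-1134) = ((I*√5)*(1 + 2*I*√5))*(-1134) = (I*√5*(1 + 2*I*√5))*(-1134) = -1134*I*√5*(1 + 2*I*√5)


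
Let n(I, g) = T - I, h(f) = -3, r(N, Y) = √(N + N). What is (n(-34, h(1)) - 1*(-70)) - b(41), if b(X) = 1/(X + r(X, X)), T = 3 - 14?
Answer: 3626/39 + √82/1599 ≈ 92.980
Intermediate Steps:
r(N, Y) = √2*√N (r(N, Y) = √(2*N) = √2*√N)
T = -11
n(I, g) = -11 - I
b(X) = 1/(X + √2*√X)
(n(-34, h(1)) - 1*(-70)) - b(41) = ((-11 - 1*(-34)) - 1*(-70)) - 1/(41 + √2*√41) = ((-11 + 34) + 70) - 1/(41 + √82) = (23 + 70) - 1/(41 + √82) = 93 - 1/(41 + √82)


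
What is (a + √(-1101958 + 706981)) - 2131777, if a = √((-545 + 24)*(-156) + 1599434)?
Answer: -2131777 + √1680710 + I*√394977 ≈ -2.1305e+6 + 628.47*I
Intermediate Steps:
a = √1680710 (a = √(-521*(-156) + 1599434) = √(81276 + 1599434) = √1680710 ≈ 1296.4)
(a + √(-1101958 + 706981)) - 2131777 = (√1680710 + √(-1101958 + 706981)) - 2131777 = (√1680710 + √(-394977)) - 2131777 = (√1680710 + I*√394977) - 2131777 = -2131777 + √1680710 + I*√394977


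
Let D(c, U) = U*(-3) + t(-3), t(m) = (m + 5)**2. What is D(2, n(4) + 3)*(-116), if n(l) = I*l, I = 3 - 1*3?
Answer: 580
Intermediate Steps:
I = 0 (I = 3 - 3 = 0)
n(l) = 0 (n(l) = 0*l = 0)
t(m) = (5 + m)**2
D(c, U) = 4 - 3*U (D(c, U) = U*(-3) + (5 - 3)**2 = -3*U + 2**2 = -3*U + 4 = 4 - 3*U)
D(2, n(4) + 3)*(-116) = (4 - 3*(0 + 3))*(-116) = (4 - 3*3)*(-116) = (4 - 9)*(-116) = -5*(-116) = 580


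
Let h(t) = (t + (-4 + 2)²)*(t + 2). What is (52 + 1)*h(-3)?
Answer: -53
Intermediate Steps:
h(t) = (2 + t)*(4 + t) (h(t) = (t + (-2)²)*(2 + t) = (t + 4)*(2 + t) = (4 + t)*(2 + t) = (2 + t)*(4 + t))
(52 + 1)*h(-3) = (52 + 1)*(8 + (-3)² + 6*(-3)) = 53*(8 + 9 - 18) = 53*(-1) = -53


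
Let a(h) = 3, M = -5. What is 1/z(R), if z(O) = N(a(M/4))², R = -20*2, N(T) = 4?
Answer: 1/16 ≈ 0.062500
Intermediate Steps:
R = -40
z(O) = 16 (z(O) = 4² = 16)
1/z(R) = 1/16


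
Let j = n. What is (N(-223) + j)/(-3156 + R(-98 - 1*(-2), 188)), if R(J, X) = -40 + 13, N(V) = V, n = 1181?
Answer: -958/3183 ≈ -0.30097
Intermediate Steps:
j = 1181
R(J, X) = -27
(N(-223) + j)/(-3156 + R(-98 - 1*(-2), 188)) = (-223 + 1181)/(-3156 - 27) = 958/(-3183) = 958*(-1/3183) = -958/3183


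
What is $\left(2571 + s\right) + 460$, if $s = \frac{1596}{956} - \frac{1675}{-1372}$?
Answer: $\frac{994836901}{327908} \approx 3033.9$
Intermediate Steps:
$s = \frac{947753}{327908}$ ($s = 1596 \cdot \frac{1}{956} - - \frac{1675}{1372} = \frac{399}{239} + \frac{1675}{1372} = \frac{947753}{327908} \approx 2.8903$)
$\left(2571 + s\right) + 460 = \left(2571 + \frac{947753}{327908}\right) + 460 = \frac{843999221}{327908} + 460 = \frac{994836901}{327908}$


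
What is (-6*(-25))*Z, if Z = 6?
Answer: 900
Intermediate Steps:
(-6*(-25))*Z = -6*(-25)*6 = 150*6 = 900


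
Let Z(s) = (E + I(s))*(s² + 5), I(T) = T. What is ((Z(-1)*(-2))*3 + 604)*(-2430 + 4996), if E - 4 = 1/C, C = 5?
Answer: 6271304/5 ≈ 1.2543e+6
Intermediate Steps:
E = 21/5 (E = 4 + 1/5 = 4 + ⅕ = 21/5 ≈ 4.2000)
Z(s) = (5 + s²)*(21/5 + s) (Z(s) = (21/5 + s)*(s² + 5) = (21/5 + s)*(5 + s²) = (5 + s²)*(21/5 + s))
((Z(-1)*(-2))*3 + 604)*(-2430 + 4996) = (((21 + (-1)³ + 5*(-1) + (21/5)*(-1)²)*(-2))*3 + 604)*(-2430 + 4996) = (((21 - 1 - 5 + (21/5)*1)*(-2))*3 + 604)*2566 = (((21 - 1 - 5 + 21/5)*(-2))*3 + 604)*2566 = (((96/5)*(-2))*3 + 604)*2566 = (-192/5*3 + 604)*2566 = (-576/5 + 604)*2566 = (2444/5)*2566 = 6271304/5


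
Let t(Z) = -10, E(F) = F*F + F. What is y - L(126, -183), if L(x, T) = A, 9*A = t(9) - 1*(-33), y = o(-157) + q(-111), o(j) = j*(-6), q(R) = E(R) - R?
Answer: 119344/9 ≈ 13260.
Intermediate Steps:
E(F) = F + F² (E(F) = F² + F = F + F²)
q(R) = -R + R*(1 + R) (q(R) = R*(1 + R) - R = -R + R*(1 + R))
o(j) = -6*j
y = 13263 (y = -6*(-157) + (-111)² = 942 + 12321 = 13263)
A = 23/9 (A = (-10 - 1*(-33))/9 = (-10 + 33)/9 = (⅑)*23 = 23/9 ≈ 2.5556)
L(x, T) = 23/9
y - L(126, -183) = 13263 - 1*23/9 = 13263 - 23/9 = 119344/9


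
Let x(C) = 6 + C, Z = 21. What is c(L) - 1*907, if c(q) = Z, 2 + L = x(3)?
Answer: -886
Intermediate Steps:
L = 7 (L = -2 + (6 + 3) = -2 + 9 = 7)
c(q) = 21
c(L) - 1*907 = 21 - 1*907 = 21 - 907 = -886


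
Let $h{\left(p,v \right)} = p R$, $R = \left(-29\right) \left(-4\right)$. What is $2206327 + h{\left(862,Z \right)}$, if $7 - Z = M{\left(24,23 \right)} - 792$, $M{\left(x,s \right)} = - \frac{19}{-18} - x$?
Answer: $2306319$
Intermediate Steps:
$M{\left(x,s \right)} = \frac{19}{18} - x$ ($M{\left(x,s \right)} = \left(-19\right) \left(- \frac{1}{18}\right) - x = \frac{19}{18} - x$)
$Z = \frac{14795}{18}$ ($Z = 7 - \left(\left(\frac{19}{18} - 24\right) - 792\right) = 7 - \left(- \frac{413}{18} - 792\right) = 7 - - \frac{14669}{18} = 7 + \frac{14669}{18} = \frac{14795}{18} \approx 821.94$)
$R = 116$
$h{\left(p,v \right)} = 116 p$ ($h{\left(p,v \right)} = p 116 = 116 p$)
$2206327 + h{\left(862,Z \right)} = 2206327 + 116 \cdot 862 = 2206327 + 99992 = 2306319$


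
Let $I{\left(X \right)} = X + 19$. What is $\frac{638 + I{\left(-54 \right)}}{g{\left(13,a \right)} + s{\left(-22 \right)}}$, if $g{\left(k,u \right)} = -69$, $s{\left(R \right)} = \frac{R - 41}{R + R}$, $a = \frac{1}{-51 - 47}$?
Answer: $- \frac{8844}{991} \approx -8.9243$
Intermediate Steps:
$a = - \frac{1}{98}$ ($a = \frac{1}{-51 - 47} = \frac{1}{-98} = - \frac{1}{98} \approx -0.010204$)
$s{\left(R \right)} = \frac{-41 + R}{2 R}$
$I{\left(X \right)} = 19 + X$
$\frac{638 + I{\left(-54 \right)}}{g{\left(13,a \right)} + s{\left(-22 \right)}} = \frac{638 + \left(19 - 54\right)}{-69 + \frac{-41 - 22}{2 \left(-22\right)}} = \frac{638 - 35}{-69 + \frac{1}{2} \left(- \frac{1}{22}\right) \left(-63\right)} = \frac{603}{-69 + \frac{63}{44}} = \frac{603}{- \frac{2973}{44}} = 603 \left(- \frac{44}{2973}\right) = - \frac{8844}{991}$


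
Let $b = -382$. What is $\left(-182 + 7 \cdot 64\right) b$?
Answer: $-101612$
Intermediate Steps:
$\left(-182 + 7 \cdot 64\right) b = \left(-182 + 7 \cdot 64\right) \left(-382\right) = \left(-182 + 448\right) \left(-382\right) = 266 \left(-382\right) = -101612$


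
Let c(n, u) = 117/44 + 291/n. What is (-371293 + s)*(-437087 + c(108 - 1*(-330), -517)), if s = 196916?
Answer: 244810096919913/3212 ≈ 7.6217e+10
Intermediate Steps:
c(n, u) = 117/44 + 291/n (c(n, u) = 117*(1/44) + 291/n = 117/44 + 291/n)
(-371293 + s)*(-437087 + c(108 - 1*(-330), -517)) = (-371293 + 196916)*(-437087 + (117/44 + 291/(108 - 1*(-330)))) = -174377*(-437087 + (117/44 + 291/(108 + 330))) = -174377*(-437087 + (117/44 + 291/438)) = -174377*(-437087 + (117/44 + 291*(1/438))) = -174377*(-437087 + (117/44 + 97/146)) = -174377*(-437087 + 10675/3212) = -174377*(-1403912769/3212) = 244810096919913/3212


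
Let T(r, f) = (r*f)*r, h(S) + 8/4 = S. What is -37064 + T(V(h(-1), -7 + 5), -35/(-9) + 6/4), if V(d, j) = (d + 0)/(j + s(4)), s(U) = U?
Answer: -296415/8 ≈ -37052.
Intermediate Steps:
h(S) = -2 + S
V(d, j) = d/(4 + j) (V(d, j) = (d + 0)/(j + 4) = d/(4 + j))
T(r, f) = f*r² (T(r, f) = (f*r)*r = f*r²)
-37064 + T(V(h(-1), -7 + 5), -35/(-9) + 6/4) = -37064 + (-35/(-9) + 6/4)*((-2 - 1)/(4 + (-7 + 5)))² = -37064 + (-35*(-⅑) + 6*(¼))*(-3/(4 - 2))² = -37064 + (35/9 + 3/2)*(-3/2)² = -37064 + 97*(-3*½)²/18 = -37064 + 97*(-3/2)²/18 = -37064 + (97/18)*(9/4) = -37064 + 97/8 = -296415/8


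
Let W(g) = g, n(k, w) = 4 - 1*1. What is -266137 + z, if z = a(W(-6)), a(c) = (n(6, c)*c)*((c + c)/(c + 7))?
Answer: -265921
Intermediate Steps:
n(k, w) = 3 (n(k, w) = 4 - 1 = 3)
a(c) = 6*c**2/(7 + c) (a(c) = (3*c)*((c + c)/(c + 7)) = (3*c)*((2*c)/(7 + c)) = (3*c)*(2*c/(7 + c)) = 6*c**2/(7 + c))
z = 216 (z = 6*(-6)**2/(7 - 6) = 6*36/1 = 6*36*1 = 216)
-266137 + z = -266137 + 216 = -265921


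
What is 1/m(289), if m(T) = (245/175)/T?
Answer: 1445/7 ≈ 206.43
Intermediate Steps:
m(T) = 7/(5*T) (m(T) = (245*(1/175))/T = 7/(5*T))
1/m(289) = 1/((7/5)/289) = 1/((7/5)*(1/289)) = 1/(7/1445) = 1445/7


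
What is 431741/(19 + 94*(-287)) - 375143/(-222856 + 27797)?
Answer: -74101487582/5258595581 ≈ -14.091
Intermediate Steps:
431741/(19 + 94*(-287)) - 375143/(-222856 + 27797) = 431741/(19 - 26978) - 375143/(-195059) = 431741/(-26959) - 375143*(-1/195059) = 431741*(-1/26959) + 375143/195059 = -431741/26959 + 375143/195059 = -74101487582/5258595581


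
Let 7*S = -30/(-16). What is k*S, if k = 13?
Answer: 195/56 ≈ 3.4821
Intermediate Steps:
S = 15/56 (S = (-30/(-16))/7 = (-30*(-1/16))/7 = (⅐)*(15/8) = 15/56 ≈ 0.26786)
k*S = 13*(15/56) = 195/56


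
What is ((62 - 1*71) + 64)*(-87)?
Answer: -4785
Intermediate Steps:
((62 - 1*71) + 64)*(-87) = ((62 - 71) + 64)*(-87) = (-9 + 64)*(-87) = 55*(-87) = -4785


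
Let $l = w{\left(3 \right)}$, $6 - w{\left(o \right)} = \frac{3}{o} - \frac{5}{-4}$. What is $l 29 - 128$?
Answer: $- \frac{77}{4} \approx -19.25$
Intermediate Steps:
$w{\left(o \right)} = \frac{19}{4} - \frac{3}{o}$ ($w{\left(o \right)} = 6 - \left(\frac{3}{o} - \frac{5}{-4}\right) = 6 - \left(\frac{3}{o} - - \frac{5}{4}\right) = 6 - \left(\frac{3}{o} + \frac{5}{4}\right) = 6 - \left(\frac{5}{4} + \frac{3}{o}\right) = \frac{19}{4} - \frac{3}{o}$)
$l = \frac{15}{4}$ ($l = \frac{19}{4} - \frac{3}{3} = \frac{19}{4} - 1 = \frac{15}{4} \approx 3.75$)
$l 29 - 128 = \frac{15}{4} \cdot 29 - 128 = \frac{435}{4} - 128 = - \frac{77}{4}$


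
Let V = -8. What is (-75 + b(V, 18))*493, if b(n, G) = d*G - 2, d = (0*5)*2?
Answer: -37961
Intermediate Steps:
d = 0 (d = 0*2 = 0)
b(n, G) = -2 (b(n, G) = 0*G - 2 = 0 - 2 = -2)
(-75 + b(V, 18))*493 = (-75 - 2)*493 = -77*493 = -37961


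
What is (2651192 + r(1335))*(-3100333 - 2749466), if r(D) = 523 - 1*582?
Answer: -15508595172267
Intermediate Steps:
r(D) = -59 (r(D) = 523 - 582 = -59)
(2651192 + r(1335))*(-3100333 - 2749466) = (2651192 - 59)*(-3100333 - 2749466) = 2651133*(-5849799) = -15508595172267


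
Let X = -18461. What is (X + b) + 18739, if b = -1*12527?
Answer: -12249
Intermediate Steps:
b = -12527
(X + b) + 18739 = (-18461 - 12527) + 18739 = -30988 + 18739 = -12249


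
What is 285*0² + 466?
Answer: 466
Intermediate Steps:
285*0² + 466 = 285*0 + 466 = 0 + 466 = 466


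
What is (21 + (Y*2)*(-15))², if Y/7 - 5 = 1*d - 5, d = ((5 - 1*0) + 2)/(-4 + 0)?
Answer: 603729/4 ≈ 1.5093e+5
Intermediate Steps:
d = -7/4 (d = ((5 + 0) + 2)/(-4) = (5 + 2)*(-¼) = 7*(-¼) = -7/4 ≈ -1.7500)
Y = -49/4 (Y = 35 + 7*(1*(-7/4) - 5) = 35 + 7*(-7/4 - 5) = 35 + 7*(-27/4) = 35 - 189/4 = -49/4 ≈ -12.250)
(21 + (Y*2)*(-15))² = (21 - 49/4*2*(-15))² = (21 - 49/2*(-15))² = (21 + 735/2)² = (777/2)² = 603729/4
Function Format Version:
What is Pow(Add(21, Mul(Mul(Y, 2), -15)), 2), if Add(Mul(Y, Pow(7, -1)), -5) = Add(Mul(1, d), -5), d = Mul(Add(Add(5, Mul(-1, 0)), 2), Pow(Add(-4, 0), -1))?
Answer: Rational(603729, 4) ≈ 1.5093e+5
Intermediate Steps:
d = Rational(-7, 4) (d = Mul(Add(Add(5, 0), 2), Pow(-4, -1)) = Mul(Add(5, 2), Rational(-1, 4)) = Mul(7, Rational(-1, 4)) = Rational(-7, 4) ≈ -1.7500)
Y = Rational(-49, 4) (Y = Add(35, Mul(7, Add(Mul(1, Rational(-7, 4)), -5))) = Add(35, Mul(7, Add(Rational(-7, 4), -5))) = Add(35, Mul(7, Rational(-27, 4))) = Add(35, Rational(-189, 4)) = Rational(-49, 4) ≈ -12.250)
Pow(Add(21, Mul(Mul(Y, 2), -15)), 2) = Pow(Add(21, Mul(Mul(Rational(-49, 4), 2), -15)), 2) = Pow(Add(21, Mul(Rational(-49, 2), -15)), 2) = Pow(Add(21, Rational(735, 2)), 2) = Pow(Rational(777, 2), 2) = Rational(603729, 4)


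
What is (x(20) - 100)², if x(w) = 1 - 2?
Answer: 10201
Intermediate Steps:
x(w) = -1
(x(20) - 100)² = (-1 - 100)² = (-101)² = 10201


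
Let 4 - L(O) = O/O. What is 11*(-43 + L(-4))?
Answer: -440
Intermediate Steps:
L(O) = 3 (L(O) = 4 - O/O = 4 - 1*1 = 4 - 1 = 3)
11*(-43 + L(-4)) = 11*(-43 + 3) = 11*(-40) = -440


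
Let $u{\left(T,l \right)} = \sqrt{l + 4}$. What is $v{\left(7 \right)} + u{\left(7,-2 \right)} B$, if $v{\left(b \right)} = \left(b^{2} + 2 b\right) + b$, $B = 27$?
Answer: $70 + 27 \sqrt{2} \approx 108.18$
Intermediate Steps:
$u{\left(T,l \right)} = \sqrt{4 + l}$
$v{\left(b \right)} = b^{2} + 3 b$
$v{\left(7 \right)} + u{\left(7,-2 \right)} B = 7 \left(3 + 7\right) + \sqrt{4 - 2} \cdot 27 = 7 \cdot 10 + \sqrt{2} \cdot 27 = 70 + 27 \sqrt{2}$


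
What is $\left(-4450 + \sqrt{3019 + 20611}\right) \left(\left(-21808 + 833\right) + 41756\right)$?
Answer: $-92475450 + 20781 \sqrt{23630} \approx -8.9281 \cdot 10^{7}$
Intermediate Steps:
$\left(-4450 + \sqrt{3019 + 20611}\right) \left(\left(-21808 + 833\right) + 41756\right) = \left(-4450 + \sqrt{23630}\right) \left(-20975 + 41756\right) = \left(-4450 + \sqrt{23630}\right) 20781 = -92475450 + 20781 \sqrt{23630}$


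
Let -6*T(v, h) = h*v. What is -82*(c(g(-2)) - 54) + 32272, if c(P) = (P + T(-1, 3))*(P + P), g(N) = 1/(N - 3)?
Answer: 917746/25 ≈ 36710.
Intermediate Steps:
T(v, h) = -h*v/6
g(N) = 1/(-3 + N)
c(P) = 2*P*(½ + P) (c(P) = (P - ⅙*3*(-1))*(P + P) = (P + ½)*(2*P) = (½ + P)*(2*P) = 2*P*(½ + P))
-82*(c(g(-2)) - 54) + 32272 = -82*((1 + 2/(-3 - 2))/(-3 - 2) - 54) + 32272 = -82*((1 + 2/(-5))/(-5) - 54) + 32272 = -82*(-(1 + 2*(-⅕))/5 - 54) + 32272 = -82*(-(1 - ⅖)/5 - 54) + 32272 = -82*(-⅕*⅗ - 54) + 32272 = -82*(-3/25 - 54) + 32272 = -82*(-1353/25) + 32272 = 110946/25 + 32272 = 917746/25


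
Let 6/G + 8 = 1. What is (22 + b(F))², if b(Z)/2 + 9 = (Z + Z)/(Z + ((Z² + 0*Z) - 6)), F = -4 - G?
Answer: 13924/81 ≈ 171.90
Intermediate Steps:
G = -6/7 (G = 6/(-8 + 1) = 6/(-7) = 6*(-⅐) = -6/7 ≈ -0.85714)
F = -22/7 (F = -4 - 1*(-6/7) = -4 + 6/7 = -22/7 ≈ -3.1429)
b(Z) = -18 + 4*Z/(-6 + Z + Z²) (b(Z) = -18 + 2*((Z + Z)/(Z + ((Z² + 0*Z) - 6))) = -18 + 2*((2*Z)/(Z + ((Z² + 0) - 6))) = -18 + 2*((2*Z)/(Z + (Z² - 6))) = -18 + 2*((2*Z)/(Z + (-6 + Z²))) = -18 + 2*((2*Z)/(-6 + Z + Z²)) = -18 + 2*(2*Z/(-6 + Z + Z²)) = -18 + 4*Z/(-6 + Z + Z²))
(22 + b(F))² = (22 + 2*(54 - 9*(-22/7)² - 7*(-22/7))/(-6 - 22/7 + (-22/7)²))² = (22 + 2*(54 - 9*484/49 + 22)/(-6 - 22/7 + 484/49))² = (22 + 2*(54 - 4356/49 + 22)/(36/49))² = (22 + 2*(49/36)*(-632/49))² = (22 - 316/9)² = (-118/9)² = 13924/81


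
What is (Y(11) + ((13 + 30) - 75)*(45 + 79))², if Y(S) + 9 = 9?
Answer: 15745024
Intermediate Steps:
Y(S) = 0 (Y(S) = -9 + 9 = 0)
(Y(11) + ((13 + 30) - 75)*(45 + 79))² = (0 + ((13 + 30) - 75)*(45 + 79))² = (0 + (43 - 75)*124)² = (0 - 32*124)² = (0 - 3968)² = (-3968)² = 15745024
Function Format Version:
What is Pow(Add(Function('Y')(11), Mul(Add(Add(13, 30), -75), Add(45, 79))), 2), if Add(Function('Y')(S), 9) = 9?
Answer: 15745024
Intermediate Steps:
Function('Y')(S) = 0 (Function('Y')(S) = Add(-9, 9) = 0)
Pow(Add(Function('Y')(11), Mul(Add(Add(13, 30), -75), Add(45, 79))), 2) = Pow(Add(0, Mul(Add(Add(13, 30), -75), Add(45, 79))), 2) = Pow(Add(0, Mul(Add(43, -75), 124)), 2) = Pow(Add(0, Mul(-32, 124)), 2) = Pow(Add(0, -3968), 2) = Pow(-3968, 2) = 15745024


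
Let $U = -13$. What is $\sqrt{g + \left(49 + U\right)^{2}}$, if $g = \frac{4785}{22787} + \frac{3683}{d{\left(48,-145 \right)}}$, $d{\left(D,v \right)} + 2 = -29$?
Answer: $\frac{\sqrt{587520504743422}}{706397} \approx 34.313$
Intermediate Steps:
$d{\left(D,v \right)} = -31$ ($d{\left(D,v \right)} = -2 - 29 = -31$)
$g = - \frac{83776186}{706397}$ ($g = \frac{4785}{22787} + \frac{3683}{-31} = 4785 \cdot \frac{1}{22787} + 3683 \left(- \frac{1}{31}\right) = \frac{4785}{22787} - \frac{3683}{31} = - \frac{83776186}{706397} \approx -118.6$)
$\sqrt{g + \left(49 + U\right)^{2}} = \sqrt{- \frac{83776186}{706397} + \left(49 - 13\right)^{2}} = \sqrt{- \frac{83776186}{706397} + 36^{2}} = \sqrt{- \frac{83776186}{706397} + 1296} = \sqrt{\frac{831714326}{706397}} = \frac{\sqrt{587520504743422}}{706397}$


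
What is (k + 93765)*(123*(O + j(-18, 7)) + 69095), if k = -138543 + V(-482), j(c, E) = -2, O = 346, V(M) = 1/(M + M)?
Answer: -4808993782151/964 ≈ -4.9886e+9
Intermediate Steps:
V(M) = 1/(2*M)
k = -133555453/964 (k = -138543 + (1/2)/(-482) = -138543 + (1/2)*(-1/482) = -138543 - 1/964 = -133555453/964 ≈ -1.3854e+5)
(k + 93765)*(123*(O + j(-18, 7)) + 69095) = (-133555453/964 + 93765)*(123*(346 - 2) + 69095) = -43165993*(123*344 + 69095)/964 = -43165993*(42312 + 69095)/964 = -43165993/964*111407 = -4808993782151/964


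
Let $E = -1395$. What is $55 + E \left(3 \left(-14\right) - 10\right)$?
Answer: $72595$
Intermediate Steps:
$55 + E \left(3 \left(-14\right) - 10\right) = 55 - 1395 \left(3 \left(-14\right) - 10\right) = 55 - 1395 \left(-42 - 10\right) = 55 - -72540 = 55 + 72540 = 72595$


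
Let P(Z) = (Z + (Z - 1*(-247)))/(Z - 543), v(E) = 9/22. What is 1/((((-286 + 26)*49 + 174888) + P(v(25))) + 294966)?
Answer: 11937/5456564366 ≈ 2.1876e-6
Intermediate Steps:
v(E) = 9/22 (v(E) = 9*(1/22) = 9/22)
P(Z) = (247 + 2*Z)/(-543 + Z) (P(Z) = (Z + (Z + 247))/(-543 + Z) = (Z + (247 + Z))/(-543 + Z) = (247 + 2*Z)/(-543 + Z))
1/((((-286 + 26)*49 + 174888) + P(v(25))) + 294966) = 1/((((-286 + 26)*49 + 174888) + (247 + 2*(9/22))/(-543 + 9/22)) + 294966) = 1/(((-260*49 + 174888) + (247 + 9/11)/(-11937/22)) + 294966) = 1/(((-12740 + 174888) - 22/11937*2726/11) + 294966) = 1/((162148 - 5452/11937) + 294966) = 1/(1935555224/11937 + 294966) = 1/(5456564366/11937) = 11937/5456564366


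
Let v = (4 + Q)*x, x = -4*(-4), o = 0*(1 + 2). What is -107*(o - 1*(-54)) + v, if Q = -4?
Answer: -5778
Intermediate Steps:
o = 0 (o = 0*3 = 0)
x = 16
v = 0 (v = (4 - 4)*16 = 0*16 = 0)
-107*(o - 1*(-54)) + v = -107*(0 - 1*(-54)) + 0 = -107*(0 + 54) + 0 = -107*54 + 0 = -5778 + 0 = -5778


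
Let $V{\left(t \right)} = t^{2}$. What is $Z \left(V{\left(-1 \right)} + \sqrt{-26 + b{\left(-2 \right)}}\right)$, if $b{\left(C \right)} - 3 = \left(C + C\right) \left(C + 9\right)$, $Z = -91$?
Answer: $-91 - 91 i \sqrt{51} \approx -91.0 - 649.87 i$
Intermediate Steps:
$b{\left(C \right)} = 3 + 2 C \left(9 + C\right)$ ($b{\left(C \right)} = 3 + \left(C + C\right) \left(C + 9\right) = 3 + 2 C \left(9 + C\right)$)
$Z \left(V{\left(-1 \right)} + \sqrt{-26 + b{\left(-2 \right)}}\right) = - 91 \left(\left(-1\right)^{2} + \sqrt{-26 + \left(3 + 2 \left(-2\right)^{2} + 18 \left(-2\right)\right)}\right) = - 91 \left(1 + \sqrt{-26 + \left(3 + 2 \cdot 4 - 36\right)}\right) = - 91 \left(1 + \sqrt{-26 + \left(3 + 8 - 36\right)}\right) = - 91 \left(1 + \sqrt{-26 - 25}\right) = - 91 \left(1 + \sqrt{-51}\right) = - 91 \left(1 + i \sqrt{51}\right) = -91 - 91 i \sqrt{51}$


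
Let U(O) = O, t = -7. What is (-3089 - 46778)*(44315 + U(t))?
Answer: -2209507036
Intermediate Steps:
(-3089 - 46778)*(44315 + U(t)) = (-3089 - 46778)*(44315 - 7) = -49867*44308 = -2209507036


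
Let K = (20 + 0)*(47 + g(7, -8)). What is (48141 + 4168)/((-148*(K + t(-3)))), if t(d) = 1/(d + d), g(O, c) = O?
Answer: -156927/479446 ≈ -0.32731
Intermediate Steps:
t(d) = 1/(2*d)
K = 1080 (K = (20 + 0)*(47 + 7) = 20*54 = 1080)
(48141 + 4168)/((-148*(K + t(-3)))) = (48141 + 4168)/((-148*(1080 + (1/2)/(-3)))) = 52309/((-148*(1080 + (1/2)*(-1/3)))) = 52309/((-148*(1080 - 1/6))) = 52309/((-148*6479/6)) = 52309/(-479446/3) = 52309*(-3/479446) = -156927/479446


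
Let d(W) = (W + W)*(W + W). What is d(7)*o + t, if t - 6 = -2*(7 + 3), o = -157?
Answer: -30786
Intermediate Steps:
d(W) = 4*W² (d(W) = (2*W)*(2*W) = 4*W²)
t = -14 (t = 6 - 2*(7 + 3) = 6 - 2*10 = 6 - 20 = -14)
d(7)*o + t = (4*7²)*(-157) - 14 = (4*49)*(-157) - 14 = 196*(-157) - 14 = -30772 - 14 = -30786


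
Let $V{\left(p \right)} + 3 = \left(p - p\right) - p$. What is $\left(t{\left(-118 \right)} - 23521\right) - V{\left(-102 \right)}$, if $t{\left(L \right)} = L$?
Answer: $-23738$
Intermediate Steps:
$V{\left(p \right)} = -3 - p$ ($V{\left(p \right)} = -3 + \left(\left(p - p\right) - p\right) = -3 + \left(0 - p\right) = -3 - p$)
$\left(t{\left(-118 \right)} - 23521\right) - V{\left(-102 \right)} = \left(-118 - 23521\right) - \left(-3 - -102\right) = \left(-118 - 23521\right) - \left(-3 + 102\right) = -23639 - 99 = -23738$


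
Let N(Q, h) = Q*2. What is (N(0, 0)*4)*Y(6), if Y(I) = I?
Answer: 0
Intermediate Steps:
N(Q, h) = 2*Q
(N(0, 0)*4)*Y(6) = ((2*0)*4)*6 = (0*4)*6 = 0*6 = 0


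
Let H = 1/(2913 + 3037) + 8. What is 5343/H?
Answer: 10596950/15867 ≈ 667.86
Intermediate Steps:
H = 47601/5950 (H = 1/5950 + 8 = 47601/5950 ≈ 8.0002)
5343/H = 5343/(47601/5950) = 5343*(5950/47601) = 10596950/15867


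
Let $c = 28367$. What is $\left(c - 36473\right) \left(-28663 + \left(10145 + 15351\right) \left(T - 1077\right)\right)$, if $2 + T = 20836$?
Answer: $-4082958227754$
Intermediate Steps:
$T = 20834$ ($T = -2 + 20836 = 20834$)
$\left(c - 36473\right) \left(-28663 + \left(10145 + 15351\right) \left(T - 1077\right)\right) = \left(28367 - 36473\right) \left(-28663 + \left(10145 + 15351\right) \left(20834 - 1077\right)\right) = - 8106 \left(-28663 + 25496 \cdot 19757\right) = - 8106 \left(-28663 + 503724472\right) = \left(-8106\right) 503695809 = -4082958227754$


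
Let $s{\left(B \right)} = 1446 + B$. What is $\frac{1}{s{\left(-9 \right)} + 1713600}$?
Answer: $\frac{1}{1715037} \approx 5.8308 \cdot 10^{-7}$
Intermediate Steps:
$\frac{1}{s{\left(-9 \right)} + 1713600} = \frac{1}{\left(1446 - 9\right) + 1713600} = \frac{1}{1437 + 1713600} = \frac{1}{1715037}$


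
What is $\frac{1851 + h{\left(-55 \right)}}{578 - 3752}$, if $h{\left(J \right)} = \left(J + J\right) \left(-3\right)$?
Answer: $- \frac{727}{1058} \approx -0.68715$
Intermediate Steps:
$h{\left(J \right)} = - 6 J$ ($h{\left(J \right)} = 2 J \left(-3\right) = - 6 J$)
$\frac{1851 + h{\left(-55 \right)}}{578 - 3752} = \frac{1851 - -330}{578 - 3752} = \frac{1851 + 330}{-3174} = 2181 \left(- \frac{1}{3174}\right) = - \frac{727}{1058}$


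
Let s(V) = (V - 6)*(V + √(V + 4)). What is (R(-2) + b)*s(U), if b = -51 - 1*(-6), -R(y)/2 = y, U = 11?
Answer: -2255 - 205*√15 ≈ -3049.0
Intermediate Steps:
s(V) = (-6 + V)*(V + √(4 + V))
R(y) = -2*y
b = -45 (b = -51 + 6 = -45)
(R(-2) + b)*s(U) = (-2*(-2) - 45)*(11² - 6*11 - 6*√(4 + 11) + 11*√(4 + 11)) = (4 - 45)*(121 - 66 - 6*√15 + 11*√15) = -41*(55 + 5*√15) = -2255 - 205*√15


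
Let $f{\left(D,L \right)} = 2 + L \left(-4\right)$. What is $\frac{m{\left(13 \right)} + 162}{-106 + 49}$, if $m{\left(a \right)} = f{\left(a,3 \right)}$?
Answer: $- \frac{8}{3} \approx -2.6667$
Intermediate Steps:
$f{\left(D,L \right)} = 2 - 4 L$
$m{\left(a \right)} = -10$ ($m{\left(a \right)} = 2 - 12 = -10$)
$\frac{m{\left(13 \right)} + 162}{-106 + 49} = \frac{-10 + 162}{-106 + 49} = \frac{152}{-57} = 152 \left(- \frac{1}{57}\right) = - \frac{8}{3}$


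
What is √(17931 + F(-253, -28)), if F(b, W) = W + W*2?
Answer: 3*√1983 ≈ 133.59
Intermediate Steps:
F(b, W) = 3*W (F(b, W) = W + 2*W = 3*W)
√(17931 + F(-253, -28)) = √(17931 + 3*(-28)) = √(17931 - 84) = √17847 = 3*√1983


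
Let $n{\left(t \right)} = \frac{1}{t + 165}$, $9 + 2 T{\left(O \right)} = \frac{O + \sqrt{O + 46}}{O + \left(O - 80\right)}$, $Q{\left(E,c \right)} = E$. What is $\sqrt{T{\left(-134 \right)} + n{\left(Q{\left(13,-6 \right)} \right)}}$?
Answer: $\frac{\sqrt{-1031654091 - 689127 i \sqrt{22}}}{15486} \approx 0.0032492 - 2.0741 i$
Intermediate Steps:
$T{\left(O \right)} = - \frac{9}{2} + \frac{O + \sqrt{46 + O}}{2 \left(-80 + 2 O\right)}$ ($T{\left(O \right)} = - \frac{9}{2} + \frac{\left(O + \sqrt{O + 46}\right) \frac{1}{O + \left(O - 80\right)}}{2} = - \frac{9}{2} + \frac{\left(O + \sqrt{46 + O}\right) \frac{1}{O + \left(-80 + O\right)}}{2} = - \frac{9}{2} + \frac{\left(O + \sqrt{46 + O}\right) \frac{1}{-80 + 2 O}}{2} = - \frac{9}{2} + \frac{\frac{1}{-80 + 2 O} \left(O + \sqrt{46 + O}\right)}{2} = - \frac{9}{2} + \frac{O + \sqrt{46 + O}}{2 \left(-80 + 2 O\right)}$)
$n{\left(t \right)} = \frac{1}{165 + t}$
$\sqrt{T{\left(-134 \right)} + n{\left(Q{\left(13,-6 \right)} \right)}} = \sqrt{\frac{720 + \sqrt{46 - 134} - -2278}{4 \left(-40 - 134\right)} + \frac{1}{165 + 13}} = \sqrt{\frac{720 + \sqrt{-88} + 2278}{4 \left(-174\right)} + \frac{1}{178}} = \sqrt{\frac{1}{4} \left(- \frac{1}{174}\right) \left(720 + 2 i \sqrt{22} + 2278\right) + \frac{1}{178}} = \sqrt{\frac{1}{4} \left(- \frac{1}{174}\right) \left(2998 + 2 i \sqrt{22}\right) + \frac{1}{178}} = \sqrt{\left(- \frac{1499}{348} - \frac{i \sqrt{22}}{348}\right) + \frac{1}{178}} = \sqrt{- \frac{133237}{30972} - \frac{i \sqrt{22}}{348}}$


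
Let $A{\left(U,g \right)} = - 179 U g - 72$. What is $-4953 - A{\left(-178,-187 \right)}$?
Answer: $5953313$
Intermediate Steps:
$A{\left(U,g \right)} = -72 - 179 U g$ ($A{\left(U,g \right)} = - 179 U g - 72 = -72 - 179 U g$)
$-4953 - A{\left(-178,-187 \right)} = -4953 - \left(-72 - \left(-31862\right) \left(-187\right)\right) = -4953 - \left(-72 - 5958194\right) = -4953 - -5958266 = -4953 + 5958266 = 5953313$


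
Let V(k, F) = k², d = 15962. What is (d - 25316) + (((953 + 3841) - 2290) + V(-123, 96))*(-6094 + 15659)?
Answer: 168650291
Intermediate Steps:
(d - 25316) + (((953 + 3841) - 2290) + V(-123, 96))*(-6094 + 15659) = (15962 - 25316) + (((953 + 3841) - 2290) + (-123)²)*(-6094 + 15659) = -9354 + ((4794 - 2290) + 15129)*9565 = -9354 + (2504 + 15129)*9565 = -9354 + 17633*9565 = -9354 + 168659645 = 168650291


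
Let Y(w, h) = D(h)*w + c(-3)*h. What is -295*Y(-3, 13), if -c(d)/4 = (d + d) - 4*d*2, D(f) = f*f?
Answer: 425685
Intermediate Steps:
D(f) = f²
c(d) = 24*d (c(d) = -4*((d + d) - 4*d*2) = -4*(2*d - 8*d) = -(-24)*d = 24*d)
Y(w, h) = -72*h + w*h² (Y(w, h) = h²*w + (24*(-3))*h = w*h² - 72*h = -72*h + w*h²)
-295*Y(-3, 13) = -3835*(-72 + 13*(-3)) = -3835*(-72 - 39) = -3835*(-111) = -295*(-1443) = 425685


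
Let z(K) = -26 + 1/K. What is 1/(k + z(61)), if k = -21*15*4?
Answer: -61/78445 ≈ -0.00077762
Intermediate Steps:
k = -1260 (k = -315*4 = -1260)
1/(k + z(61)) = 1/(-1260 + (-26 + 1/61)) = 1/(-1260 - 1585/61) = 1/(-78445/61) = -61/78445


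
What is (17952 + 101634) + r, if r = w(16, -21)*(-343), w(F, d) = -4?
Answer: 120958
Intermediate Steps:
r = 1372 (r = -4*(-343) = 1372)
(17952 + 101634) + r = (17952 + 101634) + 1372 = 119586 + 1372 = 120958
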